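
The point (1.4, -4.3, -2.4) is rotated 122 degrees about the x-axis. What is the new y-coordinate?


Rotation about x-axis: y' = y*cos(theta) - z*sin(theta)
= -4.3 * -0.5299 - -2.4 * 0.848
= 4.314


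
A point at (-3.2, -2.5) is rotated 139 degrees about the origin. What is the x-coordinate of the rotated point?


x' = x*cos(theta) - y*sin(theta)
cos(139 deg) = -0.7547, sin(139 deg) = 0.6561
x' = -3.2 * -0.7547 - -2.5 * 0.6561
= 2.4151 - -1.6401
= 4.0552


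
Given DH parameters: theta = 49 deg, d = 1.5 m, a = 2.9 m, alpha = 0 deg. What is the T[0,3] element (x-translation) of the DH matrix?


T[0,3] = a * cos(theta)
= 2.9 * cos(49 deg)
= 2.9 * 0.6561
= 1.9026


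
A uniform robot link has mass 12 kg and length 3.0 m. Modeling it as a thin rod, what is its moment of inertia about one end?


I = (1/3) * m * L^2
= (1/3) * 12 * 3.0^2
= 0.333333 * 12 * 9.0
= 36.0 kg*m^2


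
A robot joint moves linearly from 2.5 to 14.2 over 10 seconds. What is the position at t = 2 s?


s = t/T = 2/10 = 0.2
p(t) = p0 + (pf-p0)*s
= 2.5 + (14.2 - 2.5) * 0.2
= 4.84


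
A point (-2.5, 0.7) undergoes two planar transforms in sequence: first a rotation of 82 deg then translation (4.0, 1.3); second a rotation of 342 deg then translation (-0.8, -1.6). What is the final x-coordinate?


After transform 1:
x1 = cos(82)*-2.5 - sin(82)*0.7 + 4.0 = 2.9589
y1 = sin(82)*-2.5 + cos(82)*0.7 + 1.3 = -1.0782
After transform 2:
x2 = cos(342)*2.9589 - sin(342)*-1.0782 + -0.8
= 1.6809


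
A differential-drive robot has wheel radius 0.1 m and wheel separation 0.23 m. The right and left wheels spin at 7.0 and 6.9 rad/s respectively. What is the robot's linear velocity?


vR = r*wR = 0.1*7.0 = 0.7 m/s
vL = r*wL = 0.1*6.9 = 0.69 m/s
v = (vR+vL)/2 = 0.695 m/s
omega = (vR-vL)/L = 0.0435 rad/s
linear velocity = 0.695 m/s


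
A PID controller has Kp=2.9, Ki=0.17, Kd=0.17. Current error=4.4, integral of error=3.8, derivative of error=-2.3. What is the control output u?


u = Kp*e + Ki*int(e) + Kd*de/dt
= 2.9*4.4 + 0.17*3.8 + 0.17*(-2.3)
= 12.76 + 0.646 + -0.391
= 13.015


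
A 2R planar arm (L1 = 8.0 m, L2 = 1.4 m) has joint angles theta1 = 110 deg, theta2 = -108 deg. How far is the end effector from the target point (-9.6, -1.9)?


End effector via forward kinematics:
x = L1*cos(t1) + L2*cos(t1+t2) = -1.337
y = L1*sin(t1) + L2*sin(t1+t2) = 7.5664
Distance to target:
d = sqrt((-9.6 - -1.337)^2 + (-1.9 - 7.5664)^2)
= sqrt(68.2769 + 89.6127)
= 12.5654 m


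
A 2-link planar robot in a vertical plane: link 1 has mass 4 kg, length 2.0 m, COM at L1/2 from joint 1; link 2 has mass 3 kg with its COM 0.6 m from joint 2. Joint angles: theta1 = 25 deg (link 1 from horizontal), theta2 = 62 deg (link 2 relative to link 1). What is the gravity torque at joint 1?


Horizontal distance from joint 1 to link-1 COM:
  x_c1 = (L1/2)*cos(t1) = 1.0 * 0.9063 = 0.9063 m
Horizontal distance from joint 1 to link-2 COM:
  x_c2 = L1*cos(t1) + Lc2*cos(t1+t2)
       = 2.0*0.9063 + 0.6*0.0523 = 1.844 m
tau1 = m1*g*x_c1 + m2*g*x_c2
     = 4*9.81*0.9063 + 3*9.81*1.844
     = 35.5635 + 54.2694
     = 89.8329 Nm


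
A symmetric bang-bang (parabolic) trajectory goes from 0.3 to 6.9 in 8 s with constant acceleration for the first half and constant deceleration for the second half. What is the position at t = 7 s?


Symmetric rest-to-rest: each phase covers (pf-p0)/2 in time T/2. 0.5*a*(T/2)^2 = (pf-p0)/2 => a = 4*(pf-p0)/T^2
a = 4*(6.9-0.3)/8^2 = 0.4125
t = 7 is in the deceleration phase (t > T/2).
p = pf - 0.5*a*(T-t)^2 = 6.9 - 0.5*0.4125*1^2
= 6.6938


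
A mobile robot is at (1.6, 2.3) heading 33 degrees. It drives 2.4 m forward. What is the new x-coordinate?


x_new = x0 + d*cos(theta)
= 1.6 + 2.4*cos(33)
= 1.6 + 2.0128
= 3.6128


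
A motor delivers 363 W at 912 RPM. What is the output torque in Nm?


omega = 912 * 2*pi/60 = 95.5044 rad/s
tau = P / omega = 363 / 95.5044
= 3.8009 Nm


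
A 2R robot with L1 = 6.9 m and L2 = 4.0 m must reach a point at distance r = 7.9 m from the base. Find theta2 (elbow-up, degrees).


cos(theta2) = (r^2 - L1^2 - L2^2) / (2*L1*L2)
cos(theta2) = (62.41 - 47.61 - 16.0) / 55.2
cos(theta2) = -0.021739
theta2 = 91.2457 degrees


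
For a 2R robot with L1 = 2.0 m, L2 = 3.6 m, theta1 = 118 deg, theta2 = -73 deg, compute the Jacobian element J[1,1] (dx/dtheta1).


J[1,1] = -L1*sin(t1) - L2*sin(t1+t2)
= -2.0*sin(118) - 3.6*sin(45)
= -4.3115


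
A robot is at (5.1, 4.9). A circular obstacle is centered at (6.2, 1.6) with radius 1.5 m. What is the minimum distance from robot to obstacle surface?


center_dist = sqrt((5.1-6.2)^2 + (4.9-1.6)^2)
= sqrt(1.21 + 10.89)
= 3.4785
min_dist = center_dist - radius = 3.4785 - 1.5 = 1.9785 m


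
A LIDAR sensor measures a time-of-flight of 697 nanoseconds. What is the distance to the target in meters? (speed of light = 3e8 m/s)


tof = 697 ns = 6.97e-07 s
dist = c * tof / 2
= 3e8 * 6.97e-07 / 2
= 104.55 m


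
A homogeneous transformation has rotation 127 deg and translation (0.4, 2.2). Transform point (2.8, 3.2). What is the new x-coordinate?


x' = cos(theta)*px - sin(theta)*py + tx
= -0.6018*2.8 - 0.7986*3.2 + 0.4
= -3.8407


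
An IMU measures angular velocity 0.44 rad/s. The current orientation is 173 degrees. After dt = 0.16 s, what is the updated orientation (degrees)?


delta_theta = w * dt = 0.44 * 0.16 = 0.0704 rad
= 4.0336 deg
theta_new = 173 + 4.0336 = 177.0336 deg


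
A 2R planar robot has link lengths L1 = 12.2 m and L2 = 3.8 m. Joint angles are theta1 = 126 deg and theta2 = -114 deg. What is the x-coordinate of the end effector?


Convert angles to radians: theta1 = 2.1991, theta2 = -1.9897
x = L1*cos(theta1) + L2*cos(theta1+theta2)
x = -7.171 + 3.717
x = -3.454


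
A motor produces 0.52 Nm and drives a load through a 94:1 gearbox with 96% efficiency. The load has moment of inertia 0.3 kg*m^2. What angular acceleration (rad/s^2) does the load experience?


tau_out = tau_motor * N * eta
= 0.52 * 94 * 0.96 = 46.9248 Nm
alpha = tau_out / I = 46.9248 / 0.3
= 156.416 rad/s^2


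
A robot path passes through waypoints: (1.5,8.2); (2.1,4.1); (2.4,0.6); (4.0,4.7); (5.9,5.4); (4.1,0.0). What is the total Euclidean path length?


Segment lengths:
  seg1 = sqrt((0.6)^2 + (-4.1)^2) = 4.1437
  seg2 = sqrt((0.3)^2 + (-3.5)^2) = 3.5128
  seg3 = sqrt((1.6)^2 + (4.1)^2) = 4.4011
  seg4 = sqrt((1.9)^2 + (0.7)^2) = 2.0248
  seg5 = sqrt((-1.8)^2 + (-5.4)^2) = 5.6921
Total = 19.7746


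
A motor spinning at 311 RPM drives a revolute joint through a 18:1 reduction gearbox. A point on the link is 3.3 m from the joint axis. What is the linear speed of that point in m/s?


omega_motor = 311 * 2*pi/60 = 32.5678 rad/s
omega_joint = omega_motor / 18 = 1.8093 rad/s
v = omega_joint * r = 1.8093 * 3.3
= 5.9708 m/s


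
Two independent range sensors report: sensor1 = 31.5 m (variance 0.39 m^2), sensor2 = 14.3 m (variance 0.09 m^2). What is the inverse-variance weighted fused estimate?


w1 = (1/var1) / (1/var1 + 1/var2)
   = 2.5641 / (2.5641 + 11.1111) = 0.1875
w2 = 1 - w1 = 0.8125
fused = w1*s1 + w2*s2 = 5.9062 + 11.6188
= 17.525 m


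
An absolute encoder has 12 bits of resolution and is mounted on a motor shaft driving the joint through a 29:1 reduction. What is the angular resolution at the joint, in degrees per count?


counts = 2^12 = 4096
effective counts at joint = 4096 * 29 = 118784
resolution = 360 / 118784
= 0.003 deg/count


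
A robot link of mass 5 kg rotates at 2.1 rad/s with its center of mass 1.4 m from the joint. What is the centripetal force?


F = m * omega^2 * r
= 5 * 2.1^2 * 1.4
= 5 * 4.41 * 1.4
= 30.87 N


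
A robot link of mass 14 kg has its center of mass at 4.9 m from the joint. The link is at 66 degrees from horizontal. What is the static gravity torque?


tau = m*g*L*cos(angle)
= 14 * 9.81 * 4.9 * cos(66 deg)
= 14 * 9.81 * 4.9 * 0.4067
= 273.7199 Nm


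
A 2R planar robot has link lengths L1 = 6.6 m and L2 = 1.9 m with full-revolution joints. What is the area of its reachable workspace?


r_max = L1 + L2 = 8.5 m
r_min = |L1 - L2| = 4.7 m
Area = pi*(r_max^2 - r_min^2)
= pi*(72.25 - 22.09)
= pi * 50.16
= 157.5823 m^2


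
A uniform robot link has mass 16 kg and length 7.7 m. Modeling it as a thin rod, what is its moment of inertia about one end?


I = (1/3) * m * L^2
= (1/3) * 16 * 7.7^2
= 0.333333 * 16 * 59.29
= 316.2133 kg*m^2


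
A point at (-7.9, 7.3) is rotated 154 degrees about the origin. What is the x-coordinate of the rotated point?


x' = x*cos(theta) - y*sin(theta)
cos(154 deg) = -0.8988, sin(154 deg) = 0.4384
x' = -7.9 * -0.8988 - 7.3 * 0.4384
= 7.1005 - 3.2001
= 3.9004


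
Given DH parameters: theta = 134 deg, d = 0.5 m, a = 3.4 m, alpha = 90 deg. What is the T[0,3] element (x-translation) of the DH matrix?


T[0,3] = a * cos(theta)
= 3.4 * cos(134 deg)
= 3.4 * -0.6947
= -2.3618


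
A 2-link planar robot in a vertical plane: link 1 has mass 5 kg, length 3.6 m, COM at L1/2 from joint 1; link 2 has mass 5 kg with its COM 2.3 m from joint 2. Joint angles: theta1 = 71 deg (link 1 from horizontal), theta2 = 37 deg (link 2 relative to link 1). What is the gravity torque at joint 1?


Horizontal distance from joint 1 to link-1 COM:
  x_c1 = (L1/2)*cos(t1) = 1.8 * 0.3256 = 0.586 m
Horizontal distance from joint 1 to link-2 COM:
  x_c2 = L1*cos(t1) + Lc2*cos(t1+t2)
       = 3.6*0.3256 + 2.3*-0.309 = 0.4613 m
tau1 = m1*g*x_c1 + m2*g*x_c2
     = 5*9.81*0.586 + 5*9.81*0.4613
     = 28.7444 + 22.6271
     = 51.3715 Nm


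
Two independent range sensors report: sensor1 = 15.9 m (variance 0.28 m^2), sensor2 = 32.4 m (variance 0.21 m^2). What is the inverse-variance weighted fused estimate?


w1 = (1/var1) / (1/var1 + 1/var2)
   = 3.5714 / (3.5714 + 4.7619) = 0.4286
w2 = 1 - w1 = 0.5714
fused = w1*s1 + w2*s2 = 6.8143 + 18.5143
= 25.3286 m


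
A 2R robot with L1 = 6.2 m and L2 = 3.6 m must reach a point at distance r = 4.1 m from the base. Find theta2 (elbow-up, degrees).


cos(theta2) = (r^2 - L1^2 - L2^2) / (2*L1*L2)
cos(theta2) = (16.81 - 38.44 - 12.96) / 44.64
cos(theta2) = -0.774866
theta2 = 140.7928 degrees


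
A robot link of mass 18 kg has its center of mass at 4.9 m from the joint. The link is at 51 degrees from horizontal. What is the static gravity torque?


tau = m*g*L*cos(angle)
= 18 * 9.81 * 4.9 * cos(51 deg)
= 18 * 9.81 * 4.9 * 0.6293
= 544.5144 Nm


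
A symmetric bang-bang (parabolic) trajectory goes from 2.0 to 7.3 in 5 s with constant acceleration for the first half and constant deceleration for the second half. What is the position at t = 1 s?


Symmetric rest-to-rest: each phase covers (pf-p0)/2 in time T/2. 0.5*a*(T/2)^2 = (pf-p0)/2 => a = 4*(pf-p0)/T^2
a = 4*(7.3-2.0)/5^2 = 0.848
t = 1 is in the acceleration phase (t <= T/2).
p = p0 + 0.5*a*t^2 = 2.0 + 0.5*0.848*1^2
= 2.424


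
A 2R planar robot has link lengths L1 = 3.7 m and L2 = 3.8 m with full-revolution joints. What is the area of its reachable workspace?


r_max = L1 + L2 = 7.5 m
r_min = |L1 - L2| = 0.1 m
Area = pi*(r_max^2 - r_min^2)
= pi*(56.25 - 0.01)
= pi * 56.24
= 176.6832 m^2


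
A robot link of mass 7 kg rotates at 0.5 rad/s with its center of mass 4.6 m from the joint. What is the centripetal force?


F = m * omega^2 * r
= 7 * 0.5^2 * 4.6
= 7 * 0.25 * 4.6
= 8.05 N


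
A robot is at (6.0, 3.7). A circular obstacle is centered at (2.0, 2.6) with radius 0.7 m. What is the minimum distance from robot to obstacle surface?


center_dist = sqrt((6.0-2.0)^2 + (3.7-2.6)^2)
= sqrt(16.0 + 1.21)
= 4.1485
min_dist = center_dist - radius = 4.1485 - 0.7 = 3.4485 m


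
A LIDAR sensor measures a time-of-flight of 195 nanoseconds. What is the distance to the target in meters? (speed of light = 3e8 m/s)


tof = 195 ns = 1.95e-07 s
dist = c * tof / 2
= 3e8 * 1.95e-07 / 2
= 29.25 m


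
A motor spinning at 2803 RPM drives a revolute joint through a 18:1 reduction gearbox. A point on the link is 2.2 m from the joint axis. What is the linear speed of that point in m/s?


omega_motor = 2803 * 2*pi/60 = 293.5295 rad/s
omega_joint = omega_motor / 18 = 16.3072 rad/s
v = omega_joint * r = 16.3072 * 2.2
= 35.8758 m/s


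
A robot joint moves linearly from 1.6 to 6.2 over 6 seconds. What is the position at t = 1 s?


s = t/T = 1/6 = 0.1667
p(t) = p0 + (pf-p0)*s
= 1.6 + (6.2 - 1.6) * 0.1667
= 2.3667


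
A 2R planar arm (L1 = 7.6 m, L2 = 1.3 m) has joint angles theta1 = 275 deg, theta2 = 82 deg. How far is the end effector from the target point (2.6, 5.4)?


End effector via forward kinematics:
x = L1*cos(t1) + L2*cos(t1+t2) = 1.9606
y = L1*sin(t1) + L2*sin(t1+t2) = -7.6391
Distance to target:
d = sqrt((2.6 - 1.9606)^2 + (5.4 - -7.6391)^2)
= sqrt(0.4088 + 170.0186)
= 13.0548 m


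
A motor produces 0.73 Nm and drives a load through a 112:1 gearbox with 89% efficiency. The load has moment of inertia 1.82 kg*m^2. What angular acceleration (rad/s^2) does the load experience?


tau_out = tau_motor * N * eta
= 0.73 * 112 * 0.89 = 72.7664 Nm
alpha = tau_out / I = 72.7664 / 1.82
= 39.9815 rad/s^2


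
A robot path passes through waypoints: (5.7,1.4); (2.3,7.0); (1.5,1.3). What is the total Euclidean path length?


Segment lengths:
  seg1 = sqrt((-3.4)^2 + (5.6)^2) = 6.5513
  seg2 = sqrt((-0.8)^2 + (-5.7)^2) = 5.7559
Total = 12.3072


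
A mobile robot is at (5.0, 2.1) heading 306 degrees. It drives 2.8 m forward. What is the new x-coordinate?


x_new = x0 + d*cos(theta)
= 5.0 + 2.8*cos(306)
= 5.0 + 1.6458
= 6.6458


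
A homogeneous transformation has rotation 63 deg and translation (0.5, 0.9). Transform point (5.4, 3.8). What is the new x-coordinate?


x' = cos(theta)*px - sin(theta)*py + tx
= 0.454*5.4 - 0.891*3.8 + 0.5
= -0.4343


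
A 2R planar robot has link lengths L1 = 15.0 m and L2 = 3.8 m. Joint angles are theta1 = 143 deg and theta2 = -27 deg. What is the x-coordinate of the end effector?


Convert angles to radians: theta1 = 2.4958, theta2 = -0.4712
x = L1*cos(theta1) + L2*cos(theta1+theta2)
x = -11.9795 + -1.6658
x = -13.6453


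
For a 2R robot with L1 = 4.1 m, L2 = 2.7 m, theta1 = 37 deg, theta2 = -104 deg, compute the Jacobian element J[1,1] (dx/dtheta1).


J[1,1] = -L1*sin(t1) - L2*sin(t1+t2)
= -4.1*sin(37) - 2.7*sin(-67)
= 0.0179


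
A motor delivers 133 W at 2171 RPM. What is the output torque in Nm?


omega = 2171 * 2*pi/60 = 227.3466 rad/s
tau = P / omega = 133 / 227.3466
= 0.585 Nm


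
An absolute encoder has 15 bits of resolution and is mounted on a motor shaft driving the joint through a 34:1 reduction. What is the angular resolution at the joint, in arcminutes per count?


counts = 2^15 = 32768
effective counts at joint = 32768 * 34 = 1114112
resolution = 360*60 / 1114112
= 0.0194 arcmin/count


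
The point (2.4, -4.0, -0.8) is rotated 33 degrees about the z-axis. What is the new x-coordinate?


Rotation about z-axis: x' = x*cos(theta) - y*sin(theta)
= 2.4 * 0.8387 - -4.0 * 0.5446
= 4.1914


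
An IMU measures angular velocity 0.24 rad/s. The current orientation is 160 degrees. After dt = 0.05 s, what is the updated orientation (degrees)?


delta_theta = w * dt = 0.24 * 0.05 = 0.012 rad
= 0.6875 deg
theta_new = 160 + 0.6875 = 160.6875 deg


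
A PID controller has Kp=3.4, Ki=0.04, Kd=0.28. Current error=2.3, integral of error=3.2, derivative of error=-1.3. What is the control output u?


u = Kp*e + Ki*int(e) + Kd*de/dt
= 3.4*2.3 + 0.04*3.2 + 0.28*(-1.3)
= 7.82 + 0.128 + -0.364
= 7.584


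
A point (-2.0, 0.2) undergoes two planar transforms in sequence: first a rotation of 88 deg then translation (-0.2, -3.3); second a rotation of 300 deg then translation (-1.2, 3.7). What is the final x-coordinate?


After transform 1:
x1 = cos(88)*-2.0 - sin(88)*0.2 + -0.2 = -0.4697
y1 = sin(88)*-2.0 + cos(88)*0.2 + -3.3 = -5.2918
After transform 2:
x2 = cos(300)*-0.4697 - sin(300)*-5.2918 + -1.2
= -6.0177


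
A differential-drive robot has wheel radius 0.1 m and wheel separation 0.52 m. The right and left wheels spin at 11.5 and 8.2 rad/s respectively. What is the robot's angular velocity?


vR = r*wR = 0.1*11.5 = 1.15 m/s
vL = r*wL = 0.1*8.2 = 0.82 m/s
v = (vR+vL)/2 = 0.985 m/s
omega = (vR-vL)/L = 0.6346 rad/s
angular velocity = 0.6346 rad/s


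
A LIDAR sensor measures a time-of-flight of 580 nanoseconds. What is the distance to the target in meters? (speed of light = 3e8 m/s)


tof = 580 ns = 5.8e-07 s
dist = c * tof / 2
= 3e8 * 5.8e-07 / 2
= 87.0 m


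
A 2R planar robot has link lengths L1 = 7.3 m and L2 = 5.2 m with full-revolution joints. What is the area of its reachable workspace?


r_max = L1 + L2 = 12.5 m
r_min = |L1 - L2| = 2.1 m
Area = pi*(r_max^2 - r_min^2)
= pi*(156.25 - 4.41)
= pi * 151.84
= 477.0194 m^2


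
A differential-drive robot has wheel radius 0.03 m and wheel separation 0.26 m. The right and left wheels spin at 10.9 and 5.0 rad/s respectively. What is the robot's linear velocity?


vR = r*wR = 0.03*10.9 = 0.327 m/s
vL = r*wL = 0.03*5.0 = 0.15 m/s
v = (vR+vL)/2 = 0.2385 m/s
omega = (vR-vL)/L = 0.6808 rad/s
linear velocity = 0.2385 m/s


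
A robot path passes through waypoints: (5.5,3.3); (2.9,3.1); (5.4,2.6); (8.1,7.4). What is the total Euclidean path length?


Segment lengths:
  seg1 = sqrt((-2.6)^2 + (-0.2)^2) = 2.6077
  seg2 = sqrt((2.5)^2 + (-0.5)^2) = 2.5495
  seg3 = sqrt((2.7)^2 + (4.8)^2) = 5.5073
Total = 10.6645


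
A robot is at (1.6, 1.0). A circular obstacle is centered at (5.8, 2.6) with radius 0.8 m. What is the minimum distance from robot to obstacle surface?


center_dist = sqrt((1.6-5.8)^2 + (1.0-2.6)^2)
= sqrt(17.64 + 2.56)
= 4.4944
min_dist = center_dist - radius = 4.4944 - 0.8 = 3.6944 m


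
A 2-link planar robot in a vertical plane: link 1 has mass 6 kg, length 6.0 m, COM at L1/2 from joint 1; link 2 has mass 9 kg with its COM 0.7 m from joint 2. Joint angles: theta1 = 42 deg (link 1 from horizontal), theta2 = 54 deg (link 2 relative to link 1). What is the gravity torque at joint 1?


Horizontal distance from joint 1 to link-1 COM:
  x_c1 = (L1/2)*cos(t1) = 3.0 * 0.7431 = 2.2294 m
Horizontal distance from joint 1 to link-2 COM:
  x_c2 = L1*cos(t1) + Lc2*cos(t1+t2)
       = 6.0*0.7431 + 0.7*-0.1045 = 4.3857 m
tau1 = m1*g*x_c1 + m2*g*x_c2
     = 6*9.81*2.2294 + 9*9.81*4.3857
     = 131.2245 + 387.2134
     = 518.4379 Nm


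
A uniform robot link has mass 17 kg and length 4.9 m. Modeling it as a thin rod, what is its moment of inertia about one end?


I = (1/3) * m * L^2
= (1/3) * 17 * 4.9^2
= 0.333333 * 17 * 24.01
= 136.0567 kg*m^2


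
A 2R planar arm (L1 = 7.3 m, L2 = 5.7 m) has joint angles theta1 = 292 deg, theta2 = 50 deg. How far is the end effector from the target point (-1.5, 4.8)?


End effector via forward kinematics:
x = L1*cos(t1) + L2*cos(t1+t2) = 8.1557
y = L1*sin(t1) + L2*sin(t1+t2) = -8.5298
Distance to target:
d = sqrt((-1.5 - 8.1557)^2 + (4.8 - -8.5298)^2)
= sqrt(93.2316 + 177.6846)
= 16.4595 m


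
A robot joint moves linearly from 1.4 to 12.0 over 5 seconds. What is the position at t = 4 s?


s = t/T = 4/5 = 0.8
p(t) = p0 + (pf-p0)*s
= 1.4 + (12.0 - 1.4) * 0.8
= 9.88


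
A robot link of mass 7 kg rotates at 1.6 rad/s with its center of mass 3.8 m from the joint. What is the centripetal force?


F = m * omega^2 * r
= 7 * 1.6^2 * 3.8
= 7 * 2.56 * 3.8
= 68.096 N


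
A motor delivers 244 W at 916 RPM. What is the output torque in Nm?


omega = 916 * 2*pi/60 = 95.9233 rad/s
tau = P / omega = 244 / 95.9233
= 2.5437 Nm


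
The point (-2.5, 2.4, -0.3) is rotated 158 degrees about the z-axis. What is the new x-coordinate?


Rotation about z-axis: x' = x*cos(theta) - y*sin(theta)
= -2.5 * -0.9272 - 2.4 * 0.3746
= 1.4189


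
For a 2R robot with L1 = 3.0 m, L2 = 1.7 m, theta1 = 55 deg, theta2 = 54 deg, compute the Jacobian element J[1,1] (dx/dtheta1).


J[1,1] = -L1*sin(t1) - L2*sin(t1+t2)
= -3.0*sin(55) - 1.7*sin(109)
= -4.0648


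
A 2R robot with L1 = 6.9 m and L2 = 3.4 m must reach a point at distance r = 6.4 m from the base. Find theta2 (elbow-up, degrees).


cos(theta2) = (r^2 - L1^2 - L2^2) / (2*L1*L2)
cos(theta2) = (40.96 - 47.61 - 11.56) / 46.92
cos(theta2) = -0.388107
theta2 = 112.8368 degrees


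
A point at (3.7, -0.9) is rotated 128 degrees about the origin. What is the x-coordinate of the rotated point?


x' = x*cos(theta) - y*sin(theta)
cos(128 deg) = -0.6157, sin(128 deg) = 0.788
x' = 3.7 * -0.6157 - -0.9 * 0.788
= -2.2779 - -0.7092
= -1.5687


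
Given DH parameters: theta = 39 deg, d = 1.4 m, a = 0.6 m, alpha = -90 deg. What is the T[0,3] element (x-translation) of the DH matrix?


T[0,3] = a * cos(theta)
= 0.6 * cos(39 deg)
= 0.6 * 0.7771
= 0.4663


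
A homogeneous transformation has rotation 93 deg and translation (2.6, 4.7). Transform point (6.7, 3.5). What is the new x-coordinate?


x' = cos(theta)*px - sin(theta)*py + tx
= -0.0523*6.7 - 0.9986*3.5 + 2.6
= -1.2459


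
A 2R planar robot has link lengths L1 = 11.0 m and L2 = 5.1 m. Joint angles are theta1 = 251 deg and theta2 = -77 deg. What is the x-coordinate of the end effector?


Convert angles to radians: theta1 = 4.3808, theta2 = -1.3439
x = L1*cos(theta1) + L2*cos(theta1+theta2)
x = -3.5812 + -5.0721
x = -8.6533


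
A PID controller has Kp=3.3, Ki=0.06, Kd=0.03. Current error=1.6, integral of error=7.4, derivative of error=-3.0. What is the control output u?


u = Kp*e + Ki*int(e) + Kd*de/dt
= 3.3*1.6 + 0.06*7.4 + 0.03*(-3.0)
= 5.28 + 0.444 + -0.09
= 5.634


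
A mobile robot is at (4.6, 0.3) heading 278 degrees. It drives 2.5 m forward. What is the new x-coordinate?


x_new = x0 + d*cos(theta)
= 4.6 + 2.5*cos(278)
= 4.6 + 0.3479
= 4.9479


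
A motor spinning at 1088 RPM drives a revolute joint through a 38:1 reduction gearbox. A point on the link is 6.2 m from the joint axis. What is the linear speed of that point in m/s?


omega_motor = 1088 * 2*pi/60 = 113.9351 rad/s
omega_joint = omega_motor / 38 = 2.9983 rad/s
v = omega_joint * r = 2.9983 * 6.2
= 18.5894 m/s


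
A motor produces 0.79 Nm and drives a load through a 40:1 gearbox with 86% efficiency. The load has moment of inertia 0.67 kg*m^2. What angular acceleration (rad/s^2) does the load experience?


tau_out = tau_motor * N * eta
= 0.79 * 40 * 0.86 = 27.176 Nm
alpha = tau_out / I = 27.176 / 0.67
= 40.5612 rad/s^2


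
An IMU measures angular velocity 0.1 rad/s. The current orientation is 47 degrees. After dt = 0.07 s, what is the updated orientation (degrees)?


delta_theta = w * dt = 0.1 * 0.07 = 0.007 rad
= 0.4011 deg
theta_new = 47 + 0.4011 = 47.4011 deg


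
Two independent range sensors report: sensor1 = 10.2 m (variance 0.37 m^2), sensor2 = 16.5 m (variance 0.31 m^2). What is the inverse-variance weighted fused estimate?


w1 = (1/var1) / (1/var1 + 1/var2)
   = 2.7027 / (2.7027 + 3.2258) = 0.4559
w2 = 1 - w1 = 0.5441
fused = w1*s1 + w2*s2 = 4.65 + 8.9779
= 13.6279 m


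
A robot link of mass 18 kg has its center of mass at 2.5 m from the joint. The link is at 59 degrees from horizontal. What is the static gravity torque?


tau = m*g*L*cos(angle)
= 18 * 9.81 * 2.5 * cos(59 deg)
= 18 * 9.81 * 2.5 * 0.515
= 227.3636 Nm


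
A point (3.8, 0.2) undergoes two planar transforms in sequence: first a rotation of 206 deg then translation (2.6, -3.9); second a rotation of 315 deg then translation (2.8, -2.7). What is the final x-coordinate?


After transform 1:
x1 = cos(206)*3.8 - sin(206)*0.2 + 2.6 = -0.7277
y1 = sin(206)*3.8 + cos(206)*0.2 + -3.9 = -5.7456
After transform 2:
x2 = cos(315)*-0.7277 - sin(315)*-5.7456 + 2.8
= -1.7773


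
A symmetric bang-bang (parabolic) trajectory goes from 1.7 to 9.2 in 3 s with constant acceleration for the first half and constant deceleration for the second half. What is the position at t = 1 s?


Symmetric rest-to-rest: each phase covers (pf-p0)/2 in time T/2. 0.5*a*(T/2)^2 = (pf-p0)/2 => a = 4*(pf-p0)/T^2
a = 4*(9.2-1.7)/3^2 = 3.3333
t = 1 is in the acceleration phase (t <= T/2).
p = p0 + 0.5*a*t^2 = 1.7 + 0.5*3.3333*1^2
= 3.3667


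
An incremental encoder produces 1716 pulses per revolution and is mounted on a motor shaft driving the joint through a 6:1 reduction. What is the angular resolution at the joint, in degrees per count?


counts per rev = 1716
effective counts at joint = 1716 * 6 = 10296
resolution = 360 / 10296
= 0.035 deg/count


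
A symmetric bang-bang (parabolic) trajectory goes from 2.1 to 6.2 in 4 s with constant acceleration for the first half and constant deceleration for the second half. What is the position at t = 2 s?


Symmetric rest-to-rest: each phase covers (pf-p0)/2 in time T/2. 0.5*a*(T/2)^2 = (pf-p0)/2 => a = 4*(pf-p0)/T^2
a = 4*(6.2-2.1)/4^2 = 1.025
t = 2 is in the acceleration phase (t <= T/2).
p = p0 + 0.5*a*t^2 = 2.1 + 0.5*1.025*2^2
= 4.15


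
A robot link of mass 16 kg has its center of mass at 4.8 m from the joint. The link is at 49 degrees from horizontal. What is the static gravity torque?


tau = m*g*L*cos(angle)
= 16 * 9.81 * 4.8 * cos(49 deg)
= 16 * 9.81 * 4.8 * 0.6561
= 494.2801 Nm


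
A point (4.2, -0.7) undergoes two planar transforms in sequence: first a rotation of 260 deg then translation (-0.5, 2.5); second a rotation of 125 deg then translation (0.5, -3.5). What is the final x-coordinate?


After transform 1:
x1 = cos(260)*4.2 - sin(260)*-0.7 + -0.5 = -1.9187
y1 = sin(260)*4.2 + cos(260)*-0.7 + 2.5 = -1.5146
After transform 2:
x2 = cos(125)*-1.9187 - sin(125)*-1.5146 + 0.5
= 2.8412


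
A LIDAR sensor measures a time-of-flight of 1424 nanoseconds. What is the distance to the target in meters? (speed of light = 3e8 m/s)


tof = 1424 ns = 1.424e-06 s
dist = c * tof / 2
= 3e8 * 1.424e-06 / 2
= 213.6 m


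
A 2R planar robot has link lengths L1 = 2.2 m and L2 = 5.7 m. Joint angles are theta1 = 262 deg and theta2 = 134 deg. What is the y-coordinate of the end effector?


Convert angles to radians: theta1 = 4.5728, theta2 = 2.3387
y = L1*sin(theta1) + L2*sin(theta1+theta2)
y = -2.1786 + 3.3504
y = 1.1718


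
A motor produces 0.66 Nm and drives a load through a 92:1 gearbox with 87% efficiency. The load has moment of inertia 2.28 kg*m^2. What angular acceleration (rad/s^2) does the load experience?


tau_out = tau_motor * N * eta
= 0.66 * 92 * 0.87 = 52.8264 Nm
alpha = tau_out / I = 52.8264 / 2.28
= 23.1695 rad/s^2


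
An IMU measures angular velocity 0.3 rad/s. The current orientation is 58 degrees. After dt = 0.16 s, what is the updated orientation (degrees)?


delta_theta = w * dt = 0.3 * 0.16 = 0.048 rad
= 2.7502 deg
theta_new = 58 + 2.7502 = 60.7502 deg


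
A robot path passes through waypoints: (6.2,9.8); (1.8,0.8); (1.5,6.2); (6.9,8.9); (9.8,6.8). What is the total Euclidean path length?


Segment lengths:
  seg1 = sqrt((-4.4)^2 + (-9.0)^2) = 10.018
  seg2 = sqrt((-0.3)^2 + (5.4)^2) = 5.4083
  seg3 = sqrt((5.4)^2 + (2.7)^2) = 6.0374
  seg4 = sqrt((2.9)^2 + (-2.1)^2) = 3.5805
Total = 25.0442


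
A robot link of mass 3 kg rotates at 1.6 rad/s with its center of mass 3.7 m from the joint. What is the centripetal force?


F = m * omega^2 * r
= 3 * 1.6^2 * 3.7
= 3 * 2.56 * 3.7
= 28.416 N


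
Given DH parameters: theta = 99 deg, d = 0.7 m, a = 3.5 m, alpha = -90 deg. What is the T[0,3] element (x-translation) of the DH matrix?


T[0,3] = a * cos(theta)
= 3.5 * cos(99 deg)
= 3.5 * -0.1564
= -0.5475


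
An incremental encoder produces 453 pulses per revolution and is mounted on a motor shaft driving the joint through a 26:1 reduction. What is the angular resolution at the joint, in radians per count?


counts per rev = 453
effective counts at joint = 453 * 26 = 11778
resolution = 2*pi / 11778
= 5.3347e-04 rad/count


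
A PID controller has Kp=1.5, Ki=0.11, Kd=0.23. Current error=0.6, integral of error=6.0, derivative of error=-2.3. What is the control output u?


u = Kp*e + Ki*int(e) + Kd*de/dt
= 1.5*0.6 + 0.11*6.0 + 0.23*(-2.3)
= 0.9 + 0.66 + -0.529
= 1.031


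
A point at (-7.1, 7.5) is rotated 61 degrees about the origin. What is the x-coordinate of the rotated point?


x' = x*cos(theta) - y*sin(theta)
cos(61 deg) = 0.4848, sin(61 deg) = 0.8746
x' = -7.1 * 0.4848 - 7.5 * 0.8746
= -3.4421 - 6.5596
= -10.0018


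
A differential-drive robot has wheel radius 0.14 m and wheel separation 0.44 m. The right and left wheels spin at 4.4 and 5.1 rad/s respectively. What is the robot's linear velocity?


vR = r*wR = 0.14*4.4 = 0.616 m/s
vL = r*wL = 0.14*5.1 = 0.714 m/s
v = (vR+vL)/2 = 0.665 m/s
omega = (vR-vL)/L = -0.2227 rad/s
linear velocity = 0.665 m/s


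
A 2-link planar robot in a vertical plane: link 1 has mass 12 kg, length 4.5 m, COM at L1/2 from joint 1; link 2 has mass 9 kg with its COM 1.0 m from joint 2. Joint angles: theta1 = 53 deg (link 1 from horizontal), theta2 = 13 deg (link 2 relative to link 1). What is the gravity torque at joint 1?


Horizontal distance from joint 1 to link-1 COM:
  x_c1 = (L1/2)*cos(t1) = 2.25 * 0.6018 = 1.3541 m
Horizontal distance from joint 1 to link-2 COM:
  x_c2 = L1*cos(t1) + Lc2*cos(t1+t2)
       = 4.5*0.6018 + 1.0*0.4067 = 3.1149 m
tau1 = m1*g*x_c1 + m2*g*x_c2
     = 12*9.81*1.3541 + 9*9.81*3.1149
     = 159.4027 + 275.0149
     = 434.4176 Nm


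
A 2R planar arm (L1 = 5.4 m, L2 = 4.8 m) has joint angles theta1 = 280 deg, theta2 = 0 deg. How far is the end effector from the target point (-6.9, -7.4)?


End effector via forward kinematics:
x = L1*cos(t1) + L2*cos(t1+t2) = 1.7712
y = L1*sin(t1) + L2*sin(t1+t2) = -10.045
Distance to target:
d = sqrt((-6.9 - 1.7712)^2 + (-7.4 - -10.045)^2)
= sqrt(75.1899 + 6.9962)
= 9.0657 m


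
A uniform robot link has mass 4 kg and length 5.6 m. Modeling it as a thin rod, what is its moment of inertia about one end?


I = (1/3) * m * L^2
= (1/3) * 4 * 5.6^2
= 0.333333 * 4 * 31.36
= 41.8133 kg*m^2


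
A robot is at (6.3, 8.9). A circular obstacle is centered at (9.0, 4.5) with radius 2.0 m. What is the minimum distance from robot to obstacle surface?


center_dist = sqrt((6.3-9.0)^2 + (8.9-4.5)^2)
= sqrt(7.29 + 19.36)
= 5.1624
min_dist = center_dist - radius = 5.1624 - 2.0 = 3.1624 m


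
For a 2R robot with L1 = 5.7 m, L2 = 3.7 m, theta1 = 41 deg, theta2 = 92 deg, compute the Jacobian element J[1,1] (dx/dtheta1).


J[1,1] = -L1*sin(t1) - L2*sin(t1+t2)
= -5.7*sin(41) - 3.7*sin(133)
= -6.4455


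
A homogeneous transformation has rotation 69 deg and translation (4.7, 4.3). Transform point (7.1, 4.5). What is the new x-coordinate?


x' = cos(theta)*px - sin(theta)*py + tx
= 0.3584*7.1 - 0.9336*4.5 + 4.7
= 3.0433


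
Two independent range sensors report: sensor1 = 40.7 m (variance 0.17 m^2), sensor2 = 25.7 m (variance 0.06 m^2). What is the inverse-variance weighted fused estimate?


w1 = (1/var1) / (1/var1 + 1/var2)
   = 5.8824 / (5.8824 + 16.6667) = 0.2609
w2 = 1 - w1 = 0.7391
fused = w1*s1 + w2*s2 = 10.6174 + 18.9957
= 29.613 m


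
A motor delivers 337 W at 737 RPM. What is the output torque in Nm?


omega = 737 * 2*pi/60 = 77.1785 rad/s
tau = P / omega = 337 / 77.1785
= 4.3665 Nm


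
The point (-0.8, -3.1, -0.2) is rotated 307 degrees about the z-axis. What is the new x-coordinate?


Rotation about z-axis: x' = x*cos(theta) - y*sin(theta)
= -0.8 * 0.6018 - -3.1 * -0.7986
= -2.9572


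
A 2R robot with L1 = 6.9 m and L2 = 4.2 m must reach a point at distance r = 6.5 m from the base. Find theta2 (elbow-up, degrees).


cos(theta2) = (r^2 - L1^2 - L2^2) / (2*L1*L2)
cos(theta2) = (42.25 - 47.61 - 17.64) / 57.96
cos(theta2) = -0.396825
theta2 = 113.3799 degrees


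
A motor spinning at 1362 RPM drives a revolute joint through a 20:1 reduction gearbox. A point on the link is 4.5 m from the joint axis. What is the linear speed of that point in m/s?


omega_motor = 1362 * 2*pi/60 = 142.6283 rad/s
omega_joint = omega_motor / 20 = 7.1314 rad/s
v = omega_joint * r = 7.1314 * 4.5
= 32.0914 m/s


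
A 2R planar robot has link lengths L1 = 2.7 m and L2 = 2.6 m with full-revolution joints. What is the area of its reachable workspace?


r_max = L1 + L2 = 5.3 m
r_min = |L1 - L2| = 0.1 m
Area = pi*(r_max^2 - r_min^2)
= pi*(28.09 - 0.01)
= pi * 28.08
= 88.2159 m^2


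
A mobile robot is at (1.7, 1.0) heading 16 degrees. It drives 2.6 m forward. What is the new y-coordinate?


y_new = y0 + d*sin(theta)
= 1.0 + 2.6*sin(16)
= 1.0 + 0.7167
= 1.7167


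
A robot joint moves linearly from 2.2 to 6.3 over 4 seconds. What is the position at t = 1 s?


s = t/T = 1/4 = 0.25
p(t) = p0 + (pf-p0)*s
= 2.2 + (6.3 - 2.2) * 0.25
= 3.225


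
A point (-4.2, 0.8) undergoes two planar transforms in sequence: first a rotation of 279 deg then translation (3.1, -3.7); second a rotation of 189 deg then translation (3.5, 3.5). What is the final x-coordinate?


After transform 1:
x1 = cos(279)*-4.2 - sin(279)*0.8 + 3.1 = 3.2331
y1 = sin(279)*-4.2 + cos(279)*0.8 + -3.7 = 0.5734
After transform 2:
x2 = cos(189)*3.2331 - sin(189)*0.5734 + 3.5
= 0.3964


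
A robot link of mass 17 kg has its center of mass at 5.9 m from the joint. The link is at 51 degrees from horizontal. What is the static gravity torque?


tau = m*g*L*cos(angle)
= 17 * 9.81 * 5.9 * cos(51 deg)
= 17 * 9.81 * 5.9 * 0.6293
= 619.2154 Nm


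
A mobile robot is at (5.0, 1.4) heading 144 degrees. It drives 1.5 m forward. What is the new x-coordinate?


x_new = x0 + d*cos(theta)
= 5.0 + 1.5*cos(144)
= 5.0 + -1.2135
= 3.7865


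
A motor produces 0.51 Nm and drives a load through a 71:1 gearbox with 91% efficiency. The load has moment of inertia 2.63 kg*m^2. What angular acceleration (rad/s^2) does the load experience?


tau_out = tau_motor * N * eta
= 0.51 * 71 * 0.91 = 32.9511 Nm
alpha = tau_out / I = 32.9511 / 2.63
= 12.5289 rad/s^2


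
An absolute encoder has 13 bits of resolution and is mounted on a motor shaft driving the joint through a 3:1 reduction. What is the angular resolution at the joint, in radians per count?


counts = 2^13 = 8192
effective counts at joint = 8192 * 3 = 24576
resolution = 2*pi / 24576
= 2.5566e-04 rad/count


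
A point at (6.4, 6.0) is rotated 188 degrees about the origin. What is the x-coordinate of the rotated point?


x' = x*cos(theta) - y*sin(theta)
cos(188 deg) = -0.9903, sin(188 deg) = -0.1392
x' = 6.4 * -0.9903 - 6.0 * -0.1392
= -6.3377 - -0.835
= -5.5027


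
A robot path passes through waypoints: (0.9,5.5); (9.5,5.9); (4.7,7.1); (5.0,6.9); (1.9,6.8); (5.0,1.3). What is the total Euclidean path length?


Segment lengths:
  seg1 = sqrt((8.6)^2 + (0.4)^2) = 8.6093
  seg2 = sqrt((-4.8)^2 + (1.2)^2) = 4.9477
  seg3 = sqrt((0.3)^2 + (-0.2)^2) = 0.3606
  seg4 = sqrt((-3.1)^2 + (-0.1)^2) = 3.1016
  seg5 = sqrt((3.1)^2 + (-5.5)^2) = 6.3135
Total = 23.3327


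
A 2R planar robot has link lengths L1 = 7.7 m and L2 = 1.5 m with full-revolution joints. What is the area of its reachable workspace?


r_max = L1 + L2 = 9.2 m
r_min = |L1 - L2| = 6.2 m
Area = pi*(r_max^2 - r_min^2)
= pi*(84.64 - 38.44)
= pi * 46.2
= 145.1416 m^2


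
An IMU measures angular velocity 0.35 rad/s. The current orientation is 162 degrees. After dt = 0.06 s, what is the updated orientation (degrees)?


delta_theta = w * dt = 0.35 * 0.06 = 0.021 rad
= 1.2032 deg
theta_new = 162 + 1.2032 = 163.2032 deg


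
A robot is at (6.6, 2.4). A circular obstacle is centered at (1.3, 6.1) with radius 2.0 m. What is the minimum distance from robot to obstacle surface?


center_dist = sqrt((6.6-1.3)^2 + (2.4-6.1)^2)
= sqrt(28.09 + 13.69)
= 6.4637
min_dist = center_dist - radius = 6.4637 - 2.0 = 4.4637 m


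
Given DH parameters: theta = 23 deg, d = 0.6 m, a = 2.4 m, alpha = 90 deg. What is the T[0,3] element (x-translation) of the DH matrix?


T[0,3] = a * cos(theta)
= 2.4 * cos(23 deg)
= 2.4 * 0.9205
= 2.2092


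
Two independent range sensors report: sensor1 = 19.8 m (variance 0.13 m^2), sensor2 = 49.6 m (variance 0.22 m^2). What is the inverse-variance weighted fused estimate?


w1 = (1/var1) / (1/var1 + 1/var2)
   = 7.6923 / (7.6923 + 4.5455) = 0.6286
w2 = 1 - w1 = 0.3714
fused = w1*s1 + w2*s2 = 12.4457 + 18.4229
= 30.8686 m


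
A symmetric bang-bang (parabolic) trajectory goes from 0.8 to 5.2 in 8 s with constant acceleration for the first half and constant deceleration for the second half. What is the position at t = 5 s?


Symmetric rest-to-rest: each phase covers (pf-p0)/2 in time T/2. 0.5*a*(T/2)^2 = (pf-p0)/2 => a = 4*(pf-p0)/T^2
a = 4*(5.2-0.8)/8^2 = 0.275
t = 5 is in the deceleration phase (t > T/2).
p = pf - 0.5*a*(T-t)^2 = 5.2 - 0.5*0.275*3^2
= 3.9625


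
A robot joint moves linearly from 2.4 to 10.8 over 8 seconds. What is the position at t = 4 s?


s = t/T = 4/8 = 0.5
p(t) = p0 + (pf-p0)*s
= 2.4 + (10.8 - 2.4) * 0.5
= 6.6


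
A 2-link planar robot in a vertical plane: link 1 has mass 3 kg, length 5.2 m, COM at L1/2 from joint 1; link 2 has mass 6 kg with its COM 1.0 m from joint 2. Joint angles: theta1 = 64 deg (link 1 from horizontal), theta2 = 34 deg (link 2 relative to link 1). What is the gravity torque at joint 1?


Horizontal distance from joint 1 to link-1 COM:
  x_c1 = (L1/2)*cos(t1) = 2.6 * 0.4384 = 1.1398 m
Horizontal distance from joint 1 to link-2 COM:
  x_c2 = L1*cos(t1) + Lc2*cos(t1+t2)
       = 5.2*0.4384 + 1.0*-0.1392 = 2.1404 m
tau1 = m1*g*x_c1 + m2*g*x_c2
     = 3*9.81*1.1398 + 6*9.81*2.1404
     = 33.5433 + 125.9814
     = 159.5247 Nm


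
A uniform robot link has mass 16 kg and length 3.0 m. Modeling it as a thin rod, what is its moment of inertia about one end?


I = (1/3) * m * L^2
= (1/3) * 16 * 3.0^2
= 0.333333 * 16 * 9.0
= 48.0 kg*m^2


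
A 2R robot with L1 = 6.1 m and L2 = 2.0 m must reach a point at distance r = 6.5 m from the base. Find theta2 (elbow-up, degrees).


cos(theta2) = (r^2 - L1^2 - L2^2) / (2*L1*L2)
cos(theta2) = (42.25 - 37.21 - 4.0) / 24.4
cos(theta2) = 0.042623
theta2 = 87.5571 degrees


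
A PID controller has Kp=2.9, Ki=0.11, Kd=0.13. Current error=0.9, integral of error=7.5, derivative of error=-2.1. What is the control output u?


u = Kp*e + Ki*int(e) + Kd*de/dt
= 2.9*0.9 + 0.11*7.5 + 0.13*(-2.1)
= 2.61 + 0.825 + -0.273
= 3.162


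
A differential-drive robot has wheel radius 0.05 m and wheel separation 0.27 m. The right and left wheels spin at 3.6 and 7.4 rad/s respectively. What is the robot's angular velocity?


vR = r*wR = 0.05*3.6 = 0.18 m/s
vL = r*wL = 0.05*7.4 = 0.37 m/s
v = (vR+vL)/2 = 0.275 m/s
omega = (vR-vL)/L = -0.7037 rad/s
angular velocity = -0.7037 rad/s


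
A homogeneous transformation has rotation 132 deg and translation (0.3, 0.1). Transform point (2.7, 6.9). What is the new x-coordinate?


x' = cos(theta)*px - sin(theta)*py + tx
= -0.6691*2.7 - 0.7431*6.9 + 0.3
= -6.6344


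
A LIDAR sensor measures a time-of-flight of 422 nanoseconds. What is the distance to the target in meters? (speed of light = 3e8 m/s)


tof = 422 ns = 4.22e-07 s
dist = c * tof / 2
= 3e8 * 4.22e-07 / 2
= 63.3 m


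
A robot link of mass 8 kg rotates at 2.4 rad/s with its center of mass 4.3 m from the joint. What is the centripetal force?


F = m * omega^2 * r
= 8 * 2.4^2 * 4.3
= 8 * 5.76 * 4.3
= 198.144 N


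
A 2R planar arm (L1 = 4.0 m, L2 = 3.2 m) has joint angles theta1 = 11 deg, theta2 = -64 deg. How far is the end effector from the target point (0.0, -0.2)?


End effector via forward kinematics:
x = L1*cos(t1) + L2*cos(t1+t2) = 5.8523
y = L1*sin(t1) + L2*sin(t1+t2) = -1.7924
Distance to target:
d = sqrt((0.0 - 5.8523)^2 + (-0.2 - -1.7924)^2)
= sqrt(34.2496 + 2.5357)
= 6.0651 m


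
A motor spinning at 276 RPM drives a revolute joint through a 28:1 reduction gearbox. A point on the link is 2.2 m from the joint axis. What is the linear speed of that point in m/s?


omega_motor = 276 * 2*pi/60 = 28.9027 rad/s
omega_joint = omega_motor / 28 = 1.0322 rad/s
v = omega_joint * r = 1.0322 * 2.2
= 2.2709 m/s
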